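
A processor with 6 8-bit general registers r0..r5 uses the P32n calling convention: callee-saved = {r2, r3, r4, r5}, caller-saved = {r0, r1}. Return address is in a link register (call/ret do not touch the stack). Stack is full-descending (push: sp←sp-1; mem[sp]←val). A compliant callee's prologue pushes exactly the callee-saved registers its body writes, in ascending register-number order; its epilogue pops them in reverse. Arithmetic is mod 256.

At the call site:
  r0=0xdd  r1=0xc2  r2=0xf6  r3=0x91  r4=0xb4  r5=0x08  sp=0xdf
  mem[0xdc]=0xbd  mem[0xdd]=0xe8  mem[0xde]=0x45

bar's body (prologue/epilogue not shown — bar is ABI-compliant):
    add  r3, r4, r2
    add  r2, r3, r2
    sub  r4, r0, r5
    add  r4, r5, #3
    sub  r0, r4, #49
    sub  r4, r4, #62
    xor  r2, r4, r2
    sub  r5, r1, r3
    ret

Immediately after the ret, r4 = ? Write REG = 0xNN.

prologue: push r2 → mem[0xde]=0xf6, sp=0xde
prologue: push r3 → mem[0xdd]=0x91, sp=0xdd
prologue: push r4 → mem[0xdc]=0xb4, sp=0xdc
prologue: push r5 → mem[0xdb]=0x08, sp=0xdb
body[0] add  r3, r4, r2 → r3=0xaa
body[1] add  r2, r3, r2 → r2=0xa0
body[2] sub  r4, r0, r5 → r4=0xd5
body[3] add  r4, r5, #3 → r4=0x0b
body[4] sub  r0, r4, #49 → r0=0xda
body[5] sub  r4, r4, #62 → r4=0xcd
body[6] xor  r2, r4, r2 → r2=0x6d
body[7] sub  r5, r1, r3 → r5=0x18
epilogue: pop r5=0x08, sp=0xdc
epilogue: pop r4=0xb4, sp=0xdd
epilogue: pop r3=0x91, sp=0xde
epilogue: pop r2=0xf6, sp=0xdf
r4 is callee-saved → restored

REG = 0xb4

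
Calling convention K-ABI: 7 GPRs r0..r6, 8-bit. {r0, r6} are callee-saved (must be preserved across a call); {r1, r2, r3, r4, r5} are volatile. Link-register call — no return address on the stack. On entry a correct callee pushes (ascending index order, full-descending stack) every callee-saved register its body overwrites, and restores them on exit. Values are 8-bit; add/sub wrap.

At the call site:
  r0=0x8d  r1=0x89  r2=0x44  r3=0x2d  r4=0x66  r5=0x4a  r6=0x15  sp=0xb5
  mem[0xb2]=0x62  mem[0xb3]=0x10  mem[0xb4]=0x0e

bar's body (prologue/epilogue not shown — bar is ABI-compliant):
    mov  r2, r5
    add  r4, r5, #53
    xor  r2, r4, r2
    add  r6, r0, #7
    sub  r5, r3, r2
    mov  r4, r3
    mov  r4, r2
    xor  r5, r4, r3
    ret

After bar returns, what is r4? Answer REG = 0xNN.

prologue: push r6 -> mem[0xb4]=0x15, sp=0xb4
body[0] mov  r2, r5 -> r2=0x4a
body[1] add  r4, r5, #53 -> r4=0x7f
body[2] xor  r2, r4, r2 -> r2=0x35
body[3] add  r6, r0, #7 -> r6=0x94
body[4] sub  r5, r3, r2 -> r5=0xf8
body[5] mov  r4, r3 -> r4=0x2d
body[6] mov  r4, r2 -> r4=0x35
body[7] xor  r5, r4, r3 -> r5=0x18
epilogue: pop r6=0x15, sp=0xb5
r4 is caller-saved -> body value

REG = 0x35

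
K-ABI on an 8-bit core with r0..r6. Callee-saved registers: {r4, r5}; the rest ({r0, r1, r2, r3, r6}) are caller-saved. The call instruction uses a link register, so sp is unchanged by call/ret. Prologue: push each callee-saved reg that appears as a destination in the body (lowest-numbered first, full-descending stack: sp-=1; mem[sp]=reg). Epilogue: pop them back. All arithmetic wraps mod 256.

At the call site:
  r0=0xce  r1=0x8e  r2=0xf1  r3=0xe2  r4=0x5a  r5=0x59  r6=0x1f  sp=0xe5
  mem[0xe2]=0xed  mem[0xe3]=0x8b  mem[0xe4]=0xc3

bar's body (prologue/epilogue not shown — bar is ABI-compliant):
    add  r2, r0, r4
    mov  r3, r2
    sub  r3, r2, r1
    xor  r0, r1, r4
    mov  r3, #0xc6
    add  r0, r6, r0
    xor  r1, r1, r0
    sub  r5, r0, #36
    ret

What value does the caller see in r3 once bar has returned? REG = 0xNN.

REG = 0xc6

prologue: push r5 → mem[0xe4]=0x59, sp=0xe4
body[0] add  r2, r0, r4 → r2=0x28
body[1] mov  r3, r2 → r3=0x28
body[2] sub  r3, r2, r1 → r3=0x9a
body[3] xor  r0, r1, r4 → r0=0xd4
body[4] mov  r3, #0xc6 → r3=0xc6
body[5] add  r0, r6, r0 → r0=0xf3
body[6] xor  r1, r1, r0 → r1=0x7d
body[7] sub  r5, r0, #36 → r5=0xcf
epilogue: pop r5=0x59, sp=0xe5
r3 is caller-saved → body value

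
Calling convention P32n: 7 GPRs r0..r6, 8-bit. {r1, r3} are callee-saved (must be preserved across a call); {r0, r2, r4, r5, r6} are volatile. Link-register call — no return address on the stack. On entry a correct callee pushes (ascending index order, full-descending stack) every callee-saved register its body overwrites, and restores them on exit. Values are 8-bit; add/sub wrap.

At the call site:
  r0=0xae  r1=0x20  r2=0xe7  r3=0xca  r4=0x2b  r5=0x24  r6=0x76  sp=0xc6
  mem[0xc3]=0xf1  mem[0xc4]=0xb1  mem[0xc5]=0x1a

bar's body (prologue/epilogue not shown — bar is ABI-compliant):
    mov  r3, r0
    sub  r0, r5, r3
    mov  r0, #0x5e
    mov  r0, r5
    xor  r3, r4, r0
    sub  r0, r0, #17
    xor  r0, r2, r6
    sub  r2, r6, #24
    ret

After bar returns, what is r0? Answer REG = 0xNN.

REG = 0x91

prologue: push r3 → mem[0xc5]=0xca, sp=0xc5
body[0] mov  r3, r0 → r3=0xae
body[1] sub  r0, r5, r3 → r0=0x76
body[2] mov  r0, #0x5e → r0=0x5e
body[3] mov  r0, r5 → r0=0x24
body[4] xor  r3, r4, r0 → r3=0x0f
body[5] sub  r0, r0, #17 → r0=0x13
body[6] xor  r0, r2, r6 → r0=0x91
body[7] sub  r2, r6, #24 → r2=0x5e
epilogue: pop r3=0xca, sp=0xc6
r0 is caller-saved → body value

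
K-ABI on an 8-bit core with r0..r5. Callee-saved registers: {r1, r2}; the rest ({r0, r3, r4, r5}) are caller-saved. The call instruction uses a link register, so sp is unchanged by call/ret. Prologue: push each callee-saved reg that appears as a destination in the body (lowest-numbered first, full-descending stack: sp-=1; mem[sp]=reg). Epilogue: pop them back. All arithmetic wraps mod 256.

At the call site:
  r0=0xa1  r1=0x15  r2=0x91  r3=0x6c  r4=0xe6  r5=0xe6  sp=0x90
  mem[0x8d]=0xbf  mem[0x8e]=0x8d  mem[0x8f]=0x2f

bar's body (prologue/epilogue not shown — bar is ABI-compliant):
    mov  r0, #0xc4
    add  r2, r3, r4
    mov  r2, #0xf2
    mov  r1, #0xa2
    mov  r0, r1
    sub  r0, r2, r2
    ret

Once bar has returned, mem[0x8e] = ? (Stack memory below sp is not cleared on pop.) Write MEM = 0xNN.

prologue: push r1 → mem[0x8f]=0x15, sp=0x8f
prologue: push r2 → mem[0x8e]=0x91, sp=0x8e
body[0] mov  r0, #0xc4 → r0=0xc4
body[1] add  r2, r3, r4 → r2=0x52
body[2] mov  r2, #0xf2 → r2=0xf2
body[3] mov  r1, #0xa2 → r1=0xa2
body[4] mov  r0, r1 → r0=0xa2
body[5] sub  r0, r2, r2 → r0=0x00
epilogue: pop r2=0x91, sp=0x8f
epilogue: pop r1=0x15, sp=0x90
prologue pushed ['r1', 'r2'] at ['0x8f', '0x8e']

MEM = 0x91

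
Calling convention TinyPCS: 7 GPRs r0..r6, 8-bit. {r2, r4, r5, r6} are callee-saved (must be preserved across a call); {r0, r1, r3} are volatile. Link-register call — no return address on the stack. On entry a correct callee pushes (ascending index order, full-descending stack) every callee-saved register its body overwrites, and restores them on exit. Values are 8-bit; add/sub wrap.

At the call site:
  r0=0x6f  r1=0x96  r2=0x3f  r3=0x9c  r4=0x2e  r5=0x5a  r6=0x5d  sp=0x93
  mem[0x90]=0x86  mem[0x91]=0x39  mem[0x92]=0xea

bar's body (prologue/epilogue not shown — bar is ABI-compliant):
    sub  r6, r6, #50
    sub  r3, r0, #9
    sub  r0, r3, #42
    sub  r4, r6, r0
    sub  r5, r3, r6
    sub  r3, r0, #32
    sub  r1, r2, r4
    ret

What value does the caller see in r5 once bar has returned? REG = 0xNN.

REG = 0x5a

prologue: push r4 → mem[0x92]=0x2e, sp=0x92
prologue: push r5 → mem[0x91]=0x5a, sp=0x91
prologue: push r6 → mem[0x90]=0x5d, sp=0x90
body[0] sub  r6, r6, #50 → r6=0x2b
body[1] sub  r3, r0, #9 → r3=0x66
body[2] sub  r0, r3, #42 → r0=0x3c
body[3] sub  r4, r6, r0 → r4=0xef
body[4] sub  r5, r3, r6 → r5=0x3b
body[5] sub  r3, r0, #32 → r3=0x1c
body[6] sub  r1, r2, r4 → r1=0x50
epilogue: pop r6=0x5d, sp=0x91
epilogue: pop r5=0x5a, sp=0x92
epilogue: pop r4=0x2e, sp=0x93
r5 is callee-saved → restored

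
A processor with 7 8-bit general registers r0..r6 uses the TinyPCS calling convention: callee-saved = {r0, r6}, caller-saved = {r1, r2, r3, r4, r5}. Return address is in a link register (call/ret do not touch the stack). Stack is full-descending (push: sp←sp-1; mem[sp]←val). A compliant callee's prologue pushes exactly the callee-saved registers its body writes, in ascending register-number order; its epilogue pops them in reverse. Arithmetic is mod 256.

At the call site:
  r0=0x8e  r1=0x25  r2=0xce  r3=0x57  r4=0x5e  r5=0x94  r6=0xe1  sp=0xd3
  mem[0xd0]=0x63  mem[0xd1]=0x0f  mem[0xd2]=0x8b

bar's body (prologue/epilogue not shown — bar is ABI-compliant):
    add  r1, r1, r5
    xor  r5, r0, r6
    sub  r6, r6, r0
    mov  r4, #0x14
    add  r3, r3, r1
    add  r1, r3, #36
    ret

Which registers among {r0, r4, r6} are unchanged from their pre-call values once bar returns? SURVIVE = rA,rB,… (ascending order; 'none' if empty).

SURVIVE = r0,r6

prologue: push r6 → mem[0xd2]=0xe1, sp=0xd2
body[0] add  r1, r1, r5 → r1=0xb9
body[1] xor  r5, r0, r6 → r5=0x6f
body[2] sub  r6, r6, r0 → r6=0x53
body[3] mov  r4, #0x14 → r4=0x14
body[4] add  r3, r3, r1 → r3=0x10
body[5] add  r1, r3, #36 → r1=0x34
epilogue: pop r6=0xe1, sp=0xd3
r0: callee-saved, written=False
r4: caller-saved, written=True
r6: callee-saved, written=True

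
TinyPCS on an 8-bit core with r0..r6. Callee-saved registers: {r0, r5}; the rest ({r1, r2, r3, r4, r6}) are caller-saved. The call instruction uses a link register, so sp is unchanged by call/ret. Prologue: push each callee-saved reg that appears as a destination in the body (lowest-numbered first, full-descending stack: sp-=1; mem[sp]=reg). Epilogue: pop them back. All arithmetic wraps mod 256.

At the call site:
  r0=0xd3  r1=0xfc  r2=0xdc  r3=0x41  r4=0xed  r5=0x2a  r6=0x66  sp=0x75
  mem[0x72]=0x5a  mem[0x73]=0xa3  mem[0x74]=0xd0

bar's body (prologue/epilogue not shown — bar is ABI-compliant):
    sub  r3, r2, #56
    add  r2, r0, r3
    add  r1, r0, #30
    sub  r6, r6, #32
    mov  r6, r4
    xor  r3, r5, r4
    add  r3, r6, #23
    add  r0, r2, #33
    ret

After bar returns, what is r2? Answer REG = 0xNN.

prologue: push r0 -> mem[0x74]=0xd3, sp=0x74
body[0] sub  r3, r2, #56 -> r3=0xa4
body[1] add  r2, r0, r3 -> r2=0x77
body[2] add  r1, r0, #30 -> r1=0xf1
body[3] sub  r6, r6, #32 -> r6=0x46
body[4] mov  r6, r4 -> r6=0xed
body[5] xor  r3, r5, r4 -> r3=0xc7
body[6] add  r3, r6, #23 -> r3=0x04
body[7] add  r0, r2, #33 -> r0=0x98
epilogue: pop r0=0xd3, sp=0x75
r2 is caller-saved -> body value

REG = 0x77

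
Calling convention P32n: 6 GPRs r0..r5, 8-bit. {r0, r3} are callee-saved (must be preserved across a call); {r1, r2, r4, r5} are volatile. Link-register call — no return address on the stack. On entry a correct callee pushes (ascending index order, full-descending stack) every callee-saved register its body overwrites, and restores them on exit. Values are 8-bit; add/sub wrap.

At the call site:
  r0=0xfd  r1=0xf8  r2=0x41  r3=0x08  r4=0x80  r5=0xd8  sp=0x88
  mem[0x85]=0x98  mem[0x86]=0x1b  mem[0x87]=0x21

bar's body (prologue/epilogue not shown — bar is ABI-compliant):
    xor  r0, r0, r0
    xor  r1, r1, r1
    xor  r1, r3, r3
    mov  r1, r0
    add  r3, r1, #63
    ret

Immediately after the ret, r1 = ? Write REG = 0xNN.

prologue: push r0 -> mem[0x87]=0xfd, sp=0x87
prologue: push r3 -> mem[0x86]=0x08, sp=0x86
body[0] xor  r0, r0, r0 -> r0=0x00
body[1] xor  r1, r1, r1 -> r1=0x00
body[2] xor  r1, r3, r3 -> r1=0x00
body[3] mov  r1, r0 -> r1=0x00
body[4] add  r3, r1, #63 -> r3=0x3f
epilogue: pop r3=0x08, sp=0x87
epilogue: pop r0=0xfd, sp=0x88
r1 is caller-saved -> body value

REG = 0x00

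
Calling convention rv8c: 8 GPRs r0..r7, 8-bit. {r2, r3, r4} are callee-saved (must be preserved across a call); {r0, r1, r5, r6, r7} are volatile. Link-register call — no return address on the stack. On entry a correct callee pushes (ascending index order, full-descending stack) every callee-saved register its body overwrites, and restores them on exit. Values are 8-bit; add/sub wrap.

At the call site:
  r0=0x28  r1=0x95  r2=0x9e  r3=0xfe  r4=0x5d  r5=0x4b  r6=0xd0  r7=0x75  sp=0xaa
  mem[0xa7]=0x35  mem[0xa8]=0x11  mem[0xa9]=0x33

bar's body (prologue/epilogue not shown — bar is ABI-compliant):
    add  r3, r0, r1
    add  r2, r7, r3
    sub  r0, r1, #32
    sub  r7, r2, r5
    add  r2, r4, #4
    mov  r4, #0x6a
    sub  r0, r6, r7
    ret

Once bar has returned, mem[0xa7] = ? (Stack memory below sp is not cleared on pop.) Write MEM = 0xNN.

prologue: push r2 → mem[0xa9]=0x9e, sp=0xa9
prologue: push r3 → mem[0xa8]=0xfe, sp=0xa8
prologue: push r4 → mem[0xa7]=0x5d, sp=0xa7
body[0] add  r3, r0, r1 → r3=0xbd
body[1] add  r2, r7, r3 → r2=0x32
body[2] sub  r0, r1, #32 → r0=0x75
body[3] sub  r7, r2, r5 → r7=0xe7
body[4] add  r2, r4, #4 → r2=0x61
body[5] mov  r4, #0x6a → r4=0x6a
body[6] sub  r0, r6, r7 → r0=0xe9
epilogue: pop r4=0x5d, sp=0xa8
epilogue: pop r3=0xfe, sp=0xa9
epilogue: pop r2=0x9e, sp=0xaa
prologue pushed ['r2', 'r3', 'r4'] at ['0xa9', '0xa8', '0xa7']

MEM = 0x5d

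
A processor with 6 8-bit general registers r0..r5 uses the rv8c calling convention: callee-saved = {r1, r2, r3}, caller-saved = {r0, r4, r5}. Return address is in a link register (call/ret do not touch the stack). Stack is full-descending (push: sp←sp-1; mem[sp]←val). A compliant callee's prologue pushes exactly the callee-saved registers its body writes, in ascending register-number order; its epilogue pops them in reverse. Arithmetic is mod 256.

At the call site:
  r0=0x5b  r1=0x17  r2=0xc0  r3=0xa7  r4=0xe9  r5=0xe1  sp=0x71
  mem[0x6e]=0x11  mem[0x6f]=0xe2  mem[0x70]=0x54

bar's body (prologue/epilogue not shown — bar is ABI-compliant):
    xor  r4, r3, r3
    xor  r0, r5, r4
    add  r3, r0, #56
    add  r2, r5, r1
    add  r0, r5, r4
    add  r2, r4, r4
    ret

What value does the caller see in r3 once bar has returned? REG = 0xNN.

REG = 0xa7

prologue: push r2 → mem[0x70]=0xc0, sp=0x70
prologue: push r3 → mem[0x6f]=0xa7, sp=0x6f
body[0] xor  r4, r3, r3 → r4=0x00
body[1] xor  r0, r5, r4 → r0=0xe1
body[2] add  r3, r0, #56 → r3=0x19
body[3] add  r2, r5, r1 → r2=0xf8
body[4] add  r0, r5, r4 → r0=0xe1
body[5] add  r2, r4, r4 → r2=0x00
epilogue: pop r3=0xa7, sp=0x70
epilogue: pop r2=0xc0, sp=0x71
r3 is callee-saved → restored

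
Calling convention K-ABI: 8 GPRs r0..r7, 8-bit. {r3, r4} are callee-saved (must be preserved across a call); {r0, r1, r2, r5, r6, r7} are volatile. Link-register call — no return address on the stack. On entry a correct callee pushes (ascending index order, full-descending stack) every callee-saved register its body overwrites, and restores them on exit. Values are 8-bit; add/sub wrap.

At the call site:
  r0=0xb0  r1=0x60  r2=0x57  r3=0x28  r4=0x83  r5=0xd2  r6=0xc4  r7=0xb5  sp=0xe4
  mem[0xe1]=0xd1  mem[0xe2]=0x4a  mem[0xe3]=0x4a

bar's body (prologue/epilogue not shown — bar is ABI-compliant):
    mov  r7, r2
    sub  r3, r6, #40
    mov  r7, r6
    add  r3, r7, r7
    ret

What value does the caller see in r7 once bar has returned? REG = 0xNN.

prologue: push r3 -> mem[0xe3]=0x28, sp=0xe3
body[0] mov  r7, r2 -> r7=0x57
body[1] sub  r3, r6, #40 -> r3=0x9c
body[2] mov  r7, r6 -> r7=0xc4
body[3] add  r3, r7, r7 -> r3=0x88
epilogue: pop r3=0x28, sp=0xe4
r7 is caller-saved -> body value

REG = 0xc4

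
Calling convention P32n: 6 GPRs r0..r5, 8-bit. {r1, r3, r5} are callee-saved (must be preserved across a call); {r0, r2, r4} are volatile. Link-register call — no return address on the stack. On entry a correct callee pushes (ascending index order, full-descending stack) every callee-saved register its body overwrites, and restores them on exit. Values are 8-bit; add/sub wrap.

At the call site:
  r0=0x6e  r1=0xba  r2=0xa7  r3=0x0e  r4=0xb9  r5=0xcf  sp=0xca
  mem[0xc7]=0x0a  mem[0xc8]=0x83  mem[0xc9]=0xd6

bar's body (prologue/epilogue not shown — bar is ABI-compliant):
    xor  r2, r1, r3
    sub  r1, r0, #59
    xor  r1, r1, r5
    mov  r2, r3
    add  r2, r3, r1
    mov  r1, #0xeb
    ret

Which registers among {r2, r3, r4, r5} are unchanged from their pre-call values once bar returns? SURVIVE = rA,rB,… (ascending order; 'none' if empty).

prologue: push r1 → mem[0xc9]=0xba, sp=0xc9
body[0] xor  r2, r1, r3 → r2=0xb4
body[1] sub  r1, r0, #59 → r1=0x33
body[2] xor  r1, r1, r5 → r1=0xfc
body[3] mov  r2, r3 → r2=0x0e
body[4] add  r2, r3, r1 → r2=0x0a
body[5] mov  r1, #0xeb → r1=0xeb
epilogue: pop r1=0xba, sp=0xca
r2: caller-saved, written=True
r3: callee-saved, written=False
r4: caller-saved, written=False
r5: callee-saved, written=False

SURVIVE = r3,r4,r5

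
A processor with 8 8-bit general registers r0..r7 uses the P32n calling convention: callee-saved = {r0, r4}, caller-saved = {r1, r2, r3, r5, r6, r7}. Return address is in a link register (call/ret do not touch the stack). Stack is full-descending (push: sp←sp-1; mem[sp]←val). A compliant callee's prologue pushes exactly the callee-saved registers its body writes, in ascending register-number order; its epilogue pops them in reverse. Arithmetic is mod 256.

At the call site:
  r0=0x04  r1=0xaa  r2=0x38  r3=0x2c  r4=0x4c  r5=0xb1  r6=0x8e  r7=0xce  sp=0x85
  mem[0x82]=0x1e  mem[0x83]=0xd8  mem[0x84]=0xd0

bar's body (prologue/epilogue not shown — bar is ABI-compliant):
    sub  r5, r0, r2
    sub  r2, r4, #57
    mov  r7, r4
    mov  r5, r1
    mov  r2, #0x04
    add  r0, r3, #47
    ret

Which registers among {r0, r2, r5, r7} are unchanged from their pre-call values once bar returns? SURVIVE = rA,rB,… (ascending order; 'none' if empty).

prologue: push r0 -> mem[0x84]=0x04, sp=0x84
body[0] sub  r5, r0, r2 -> r5=0xcc
body[1] sub  r2, r4, #57 -> r2=0x13
body[2] mov  r7, r4 -> r7=0x4c
body[3] mov  r5, r1 -> r5=0xaa
body[4] mov  r2, #0x04 -> r2=0x04
body[5] add  r0, r3, #47 -> r0=0x5b
epilogue: pop r0=0x04, sp=0x85
r0: callee-saved, written=True
r2: caller-saved, written=True
r5: caller-saved, written=True
r7: caller-saved, written=True

SURVIVE = r0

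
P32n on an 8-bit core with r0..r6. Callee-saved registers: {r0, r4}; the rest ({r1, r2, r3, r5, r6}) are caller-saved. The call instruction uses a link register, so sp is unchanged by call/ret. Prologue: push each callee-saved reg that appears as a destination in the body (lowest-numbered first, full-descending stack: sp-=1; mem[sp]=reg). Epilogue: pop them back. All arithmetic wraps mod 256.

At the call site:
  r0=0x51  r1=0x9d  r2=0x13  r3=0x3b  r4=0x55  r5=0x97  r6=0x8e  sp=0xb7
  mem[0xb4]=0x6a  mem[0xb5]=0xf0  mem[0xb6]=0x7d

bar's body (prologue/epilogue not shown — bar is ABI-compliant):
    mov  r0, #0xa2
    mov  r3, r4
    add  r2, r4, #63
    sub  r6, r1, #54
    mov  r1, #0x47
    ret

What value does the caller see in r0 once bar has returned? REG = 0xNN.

REG = 0x51

prologue: push r0 -> mem[0xb6]=0x51, sp=0xb6
body[0] mov  r0, #0xa2 -> r0=0xa2
body[1] mov  r3, r4 -> r3=0x55
body[2] add  r2, r4, #63 -> r2=0x94
body[3] sub  r6, r1, #54 -> r6=0x67
body[4] mov  r1, #0x47 -> r1=0x47
epilogue: pop r0=0x51, sp=0xb7
r0 is callee-saved -> restored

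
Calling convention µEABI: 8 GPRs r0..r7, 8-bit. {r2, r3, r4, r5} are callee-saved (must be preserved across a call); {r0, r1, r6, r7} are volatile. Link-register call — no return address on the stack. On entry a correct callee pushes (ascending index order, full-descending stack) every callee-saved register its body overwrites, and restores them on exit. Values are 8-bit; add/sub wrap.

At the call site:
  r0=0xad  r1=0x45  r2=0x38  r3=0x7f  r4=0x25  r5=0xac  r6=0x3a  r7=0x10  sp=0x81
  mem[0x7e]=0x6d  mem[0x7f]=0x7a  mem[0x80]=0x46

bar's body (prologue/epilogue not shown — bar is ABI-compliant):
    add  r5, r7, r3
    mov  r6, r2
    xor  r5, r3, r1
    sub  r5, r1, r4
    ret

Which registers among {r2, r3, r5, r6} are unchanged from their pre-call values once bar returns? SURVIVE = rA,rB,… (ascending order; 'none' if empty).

SURVIVE = r2,r3,r5

prologue: push r5 → mem[0x80]=0xac, sp=0x80
body[0] add  r5, r7, r3 → r5=0x8f
body[1] mov  r6, r2 → r6=0x38
body[2] xor  r5, r3, r1 → r5=0x3a
body[3] sub  r5, r1, r4 → r5=0x20
epilogue: pop r5=0xac, sp=0x81
r2: callee-saved, written=False
r3: callee-saved, written=False
r5: callee-saved, written=True
r6: caller-saved, written=True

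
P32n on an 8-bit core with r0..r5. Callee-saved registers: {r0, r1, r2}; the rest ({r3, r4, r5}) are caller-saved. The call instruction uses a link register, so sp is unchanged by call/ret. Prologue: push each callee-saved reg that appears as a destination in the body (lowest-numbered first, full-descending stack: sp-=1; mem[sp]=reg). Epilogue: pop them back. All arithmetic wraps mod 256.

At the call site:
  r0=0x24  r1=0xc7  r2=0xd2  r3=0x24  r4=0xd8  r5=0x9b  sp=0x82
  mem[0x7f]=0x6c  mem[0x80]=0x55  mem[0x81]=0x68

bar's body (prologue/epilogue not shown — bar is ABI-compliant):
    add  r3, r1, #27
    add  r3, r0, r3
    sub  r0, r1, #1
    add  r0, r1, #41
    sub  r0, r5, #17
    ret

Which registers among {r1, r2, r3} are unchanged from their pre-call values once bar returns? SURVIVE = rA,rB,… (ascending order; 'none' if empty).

prologue: push r0 -> mem[0x81]=0x24, sp=0x81
body[0] add  r3, r1, #27 -> r3=0xe2
body[1] add  r3, r0, r3 -> r3=0x06
body[2] sub  r0, r1, #1 -> r0=0xc6
body[3] add  r0, r1, #41 -> r0=0xf0
body[4] sub  r0, r5, #17 -> r0=0x8a
epilogue: pop r0=0x24, sp=0x82
r1: callee-saved, written=False
r2: callee-saved, written=False
r3: caller-saved, written=True

SURVIVE = r1,r2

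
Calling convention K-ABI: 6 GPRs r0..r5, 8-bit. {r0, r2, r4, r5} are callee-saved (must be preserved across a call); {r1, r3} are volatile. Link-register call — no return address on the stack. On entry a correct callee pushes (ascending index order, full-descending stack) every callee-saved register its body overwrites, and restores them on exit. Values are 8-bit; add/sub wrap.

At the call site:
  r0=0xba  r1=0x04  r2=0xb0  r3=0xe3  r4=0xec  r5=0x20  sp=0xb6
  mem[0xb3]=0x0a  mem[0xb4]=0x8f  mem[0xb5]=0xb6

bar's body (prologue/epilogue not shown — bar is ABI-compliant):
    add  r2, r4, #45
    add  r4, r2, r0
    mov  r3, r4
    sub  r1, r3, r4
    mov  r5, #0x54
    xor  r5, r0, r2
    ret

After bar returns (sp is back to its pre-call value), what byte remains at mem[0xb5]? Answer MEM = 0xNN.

MEM = 0xb0

prologue: push r2 -> mem[0xb5]=0xb0, sp=0xb5
prologue: push r4 -> mem[0xb4]=0xec, sp=0xb4
prologue: push r5 -> mem[0xb3]=0x20, sp=0xb3
body[0] add  r2, r4, #45 -> r2=0x19
body[1] add  r4, r2, r0 -> r4=0xd3
body[2] mov  r3, r4 -> r3=0xd3
body[3] sub  r1, r3, r4 -> r1=0x00
body[4] mov  r5, #0x54 -> r5=0x54
body[5] xor  r5, r0, r2 -> r5=0xa3
epilogue: pop r5=0x20, sp=0xb4
epilogue: pop r4=0xec, sp=0xb5
epilogue: pop r2=0xb0, sp=0xb6
prologue pushed ['r2', 'r4', 'r5'] at ['0xb5', '0xb4', '0xb3']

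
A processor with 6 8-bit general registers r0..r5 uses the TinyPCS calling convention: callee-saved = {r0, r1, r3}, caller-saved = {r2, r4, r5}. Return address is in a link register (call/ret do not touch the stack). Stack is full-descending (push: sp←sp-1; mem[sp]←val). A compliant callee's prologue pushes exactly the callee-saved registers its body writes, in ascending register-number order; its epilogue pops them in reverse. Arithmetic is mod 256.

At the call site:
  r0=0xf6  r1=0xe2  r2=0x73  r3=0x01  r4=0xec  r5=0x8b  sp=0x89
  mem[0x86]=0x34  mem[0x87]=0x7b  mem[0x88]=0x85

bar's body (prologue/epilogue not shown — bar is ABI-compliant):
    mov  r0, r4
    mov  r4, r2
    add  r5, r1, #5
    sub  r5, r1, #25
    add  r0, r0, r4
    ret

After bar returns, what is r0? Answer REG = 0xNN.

REG = 0xf6

prologue: push r0 → mem[0x88]=0xf6, sp=0x88
body[0] mov  r0, r4 → r0=0xec
body[1] mov  r4, r2 → r4=0x73
body[2] add  r5, r1, #5 → r5=0xe7
body[3] sub  r5, r1, #25 → r5=0xc9
body[4] add  r0, r0, r4 → r0=0x5f
epilogue: pop r0=0xf6, sp=0x89
r0 is callee-saved → restored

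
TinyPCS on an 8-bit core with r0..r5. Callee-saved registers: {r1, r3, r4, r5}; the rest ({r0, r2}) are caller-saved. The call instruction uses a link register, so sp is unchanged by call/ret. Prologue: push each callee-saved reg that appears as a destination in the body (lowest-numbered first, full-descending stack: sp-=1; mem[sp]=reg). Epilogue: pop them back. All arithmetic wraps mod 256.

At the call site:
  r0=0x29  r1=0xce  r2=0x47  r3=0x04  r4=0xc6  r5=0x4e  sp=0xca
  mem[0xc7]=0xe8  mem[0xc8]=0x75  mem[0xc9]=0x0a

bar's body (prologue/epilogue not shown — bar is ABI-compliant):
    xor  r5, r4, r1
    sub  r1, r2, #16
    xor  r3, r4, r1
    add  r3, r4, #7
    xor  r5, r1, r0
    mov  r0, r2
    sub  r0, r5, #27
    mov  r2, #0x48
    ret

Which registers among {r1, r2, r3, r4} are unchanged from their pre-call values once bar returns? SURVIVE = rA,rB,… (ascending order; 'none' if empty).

prologue: push r1 -> mem[0xc9]=0xce, sp=0xc9
prologue: push r3 -> mem[0xc8]=0x04, sp=0xc8
prologue: push r5 -> mem[0xc7]=0x4e, sp=0xc7
body[0] xor  r5, r4, r1 -> r5=0x08
body[1] sub  r1, r2, #16 -> r1=0x37
body[2] xor  r3, r4, r1 -> r3=0xf1
body[3] add  r3, r4, #7 -> r3=0xcd
body[4] xor  r5, r1, r0 -> r5=0x1e
body[5] mov  r0, r2 -> r0=0x47
body[6] sub  r0, r5, #27 -> r0=0x03
body[7] mov  r2, #0x48 -> r2=0x48
epilogue: pop r5=0x4e, sp=0xc8
epilogue: pop r3=0x04, sp=0xc9
epilogue: pop r1=0xce, sp=0xca
r1: callee-saved, written=True
r2: caller-saved, written=True
r3: callee-saved, written=True
r4: callee-saved, written=False

SURVIVE = r1,r3,r4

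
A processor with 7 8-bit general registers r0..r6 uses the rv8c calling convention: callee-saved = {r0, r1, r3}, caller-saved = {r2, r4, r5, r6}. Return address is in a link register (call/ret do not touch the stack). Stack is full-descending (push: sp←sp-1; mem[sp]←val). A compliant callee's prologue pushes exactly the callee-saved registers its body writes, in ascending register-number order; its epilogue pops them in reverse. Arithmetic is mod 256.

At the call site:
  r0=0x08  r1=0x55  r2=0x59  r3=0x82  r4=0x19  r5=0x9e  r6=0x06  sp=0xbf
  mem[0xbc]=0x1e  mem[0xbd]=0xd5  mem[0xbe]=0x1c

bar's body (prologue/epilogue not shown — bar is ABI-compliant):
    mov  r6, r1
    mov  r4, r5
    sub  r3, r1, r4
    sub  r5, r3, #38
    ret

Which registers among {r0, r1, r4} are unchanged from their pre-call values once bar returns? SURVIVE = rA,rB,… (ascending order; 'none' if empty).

SURVIVE = r0,r1

prologue: push r3 -> mem[0xbe]=0x82, sp=0xbe
body[0] mov  r6, r1 -> r6=0x55
body[1] mov  r4, r5 -> r4=0x9e
body[2] sub  r3, r1, r4 -> r3=0xb7
body[3] sub  r5, r3, #38 -> r5=0x91
epilogue: pop r3=0x82, sp=0xbf
r0: callee-saved, written=False
r1: callee-saved, written=False
r4: caller-saved, written=True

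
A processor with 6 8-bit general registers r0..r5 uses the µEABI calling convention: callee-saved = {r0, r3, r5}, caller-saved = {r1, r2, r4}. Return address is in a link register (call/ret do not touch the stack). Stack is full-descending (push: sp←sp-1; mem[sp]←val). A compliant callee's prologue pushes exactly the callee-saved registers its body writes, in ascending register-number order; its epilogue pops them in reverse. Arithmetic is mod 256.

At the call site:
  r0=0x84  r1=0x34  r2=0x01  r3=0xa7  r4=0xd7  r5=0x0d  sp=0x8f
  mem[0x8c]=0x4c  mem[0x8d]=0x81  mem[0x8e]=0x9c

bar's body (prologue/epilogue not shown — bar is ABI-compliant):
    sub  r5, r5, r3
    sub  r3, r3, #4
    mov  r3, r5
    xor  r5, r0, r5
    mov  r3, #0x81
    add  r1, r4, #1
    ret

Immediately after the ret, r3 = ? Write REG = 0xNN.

prologue: push r3 → mem[0x8e]=0xa7, sp=0x8e
prologue: push r5 → mem[0x8d]=0x0d, sp=0x8d
body[0] sub  r5, r5, r3 → r5=0x66
body[1] sub  r3, r3, #4 → r3=0xa3
body[2] mov  r3, r5 → r3=0x66
body[3] xor  r5, r0, r5 → r5=0xe2
body[4] mov  r3, #0x81 → r3=0x81
body[5] add  r1, r4, #1 → r1=0xd8
epilogue: pop r5=0x0d, sp=0x8e
epilogue: pop r3=0xa7, sp=0x8f
r3 is callee-saved → restored

REG = 0xa7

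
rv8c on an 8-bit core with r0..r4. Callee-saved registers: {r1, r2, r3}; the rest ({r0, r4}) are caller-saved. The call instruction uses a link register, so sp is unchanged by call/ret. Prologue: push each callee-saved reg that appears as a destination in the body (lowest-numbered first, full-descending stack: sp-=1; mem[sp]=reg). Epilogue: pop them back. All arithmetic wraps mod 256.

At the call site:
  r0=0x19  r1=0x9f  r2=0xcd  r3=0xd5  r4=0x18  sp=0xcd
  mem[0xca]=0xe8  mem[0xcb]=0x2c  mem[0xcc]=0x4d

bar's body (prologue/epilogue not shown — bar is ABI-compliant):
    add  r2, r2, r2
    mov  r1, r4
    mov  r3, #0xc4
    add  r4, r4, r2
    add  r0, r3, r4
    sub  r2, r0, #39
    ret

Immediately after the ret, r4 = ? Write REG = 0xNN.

REG = 0xb2

prologue: push r1 -> mem[0xcc]=0x9f, sp=0xcc
prologue: push r2 -> mem[0xcb]=0xcd, sp=0xcb
prologue: push r3 -> mem[0xca]=0xd5, sp=0xca
body[0] add  r2, r2, r2 -> r2=0x9a
body[1] mov  r1, r4 -> r1=0x18
body[2] mov  r3, #0xc4 -> r3=0xc4
body[3] add  r4, r4, r2 -> r4=0xb2
body[4] add  r0, r3, r4 -> r0=0x76
body[5] sub  r2, r0, #39 -> r2=0x4f
epilogue: pop r3=0xd5, sp=0xcb
epilogue: pop r2=0xcd, sp=0xcc
epilogue: pop r1=0x9f, sp=0xcd
r4 is caller-saved -> body value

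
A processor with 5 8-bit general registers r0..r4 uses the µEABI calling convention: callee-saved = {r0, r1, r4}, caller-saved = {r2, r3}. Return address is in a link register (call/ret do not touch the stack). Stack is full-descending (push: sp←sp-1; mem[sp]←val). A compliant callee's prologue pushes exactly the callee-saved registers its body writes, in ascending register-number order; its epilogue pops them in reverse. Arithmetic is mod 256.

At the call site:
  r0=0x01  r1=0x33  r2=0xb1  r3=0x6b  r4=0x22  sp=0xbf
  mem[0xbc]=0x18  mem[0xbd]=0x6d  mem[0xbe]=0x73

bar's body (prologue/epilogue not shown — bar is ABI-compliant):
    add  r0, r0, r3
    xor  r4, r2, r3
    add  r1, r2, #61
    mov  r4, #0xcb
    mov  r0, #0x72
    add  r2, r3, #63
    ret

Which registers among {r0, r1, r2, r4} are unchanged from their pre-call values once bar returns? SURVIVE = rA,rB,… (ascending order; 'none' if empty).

prologue: push r0 -> mem[0xbe]=0x01, sp=0xbe
prologue: push r1 -> mem[0xbd]=0x33, sp=0xbd
prologue: push r4 -> mem[0xbc]=0x22, sp=0xbc
body[0] add  r0, r0, r3 -> r0=0x6c
body[1] xor  r4, r2, r3 -> r4=0xda
body[2] add  r1, r2, #61 -> r1=0xee
body[3] mov  r4, #0xcb -> r4=0xcb
body[4] mov  r0, #0x72 -> r0=0x72
body[5] add  r2, r3, #63 -> r2=0xaa
epilogue: pop r4=0x22, sp=0xbd
epilogue: pop r1=0x33, sp=0xbe
epilogue: pop r0=0x01, sp=0xbf
r0: callee-saved, written=True
r1: callee-saved, written=True
r2: caller-saved, written=True
r4: callee-saved, written=True

SURVIVE = r0,r1,r4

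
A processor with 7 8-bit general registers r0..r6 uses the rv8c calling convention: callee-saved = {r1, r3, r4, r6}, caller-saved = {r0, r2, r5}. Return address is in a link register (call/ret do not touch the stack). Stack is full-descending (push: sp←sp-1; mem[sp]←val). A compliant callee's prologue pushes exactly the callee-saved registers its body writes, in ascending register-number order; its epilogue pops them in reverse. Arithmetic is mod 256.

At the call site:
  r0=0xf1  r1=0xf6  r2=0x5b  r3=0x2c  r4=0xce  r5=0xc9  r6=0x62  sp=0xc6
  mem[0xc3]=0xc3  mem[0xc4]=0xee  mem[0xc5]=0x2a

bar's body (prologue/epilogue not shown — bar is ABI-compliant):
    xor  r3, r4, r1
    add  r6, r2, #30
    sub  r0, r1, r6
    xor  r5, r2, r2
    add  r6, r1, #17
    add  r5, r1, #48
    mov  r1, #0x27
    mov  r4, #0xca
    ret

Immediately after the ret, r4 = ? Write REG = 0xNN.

prologue: push r1 → mem[0xc5]=0xf6, sp=0xc5
prologue: push r3 → mem[0xc4]=0x2c, sp=0xc4
prologue: push r4 → mem[0xc3]=0xce, sp=0xc3
prologue: push r6 → mem[0xc2]=0x62, sp=0xc2
body[0] xor  r3, r4, r1 → r3=0x38
body[1] add  r6, r2, #30 → r6=0x79
body[2] sub  r0, r1, r6 → r0=0x7d
body[3] xor  r5, r2, r2 → r5=0x00
body[4] add  r6, r1, #17 → r6=0x07
body[5] add  r5, r1, #48 → r5=0x26
body[6] mov  r1, #0x27 → r1=0x27
body[7] mov  r4, #0xca → r4=0xca
epilogue: pop r6=0x62, sp=0xc3
epilogue: pop r4=0xce, sp=0xc4
epilogue: pop r3=0x2c, sp=0xc5
epilogue: pop r1=0xf6, sp=0xc6
r4 is callee-saved → restored

REG = 0xce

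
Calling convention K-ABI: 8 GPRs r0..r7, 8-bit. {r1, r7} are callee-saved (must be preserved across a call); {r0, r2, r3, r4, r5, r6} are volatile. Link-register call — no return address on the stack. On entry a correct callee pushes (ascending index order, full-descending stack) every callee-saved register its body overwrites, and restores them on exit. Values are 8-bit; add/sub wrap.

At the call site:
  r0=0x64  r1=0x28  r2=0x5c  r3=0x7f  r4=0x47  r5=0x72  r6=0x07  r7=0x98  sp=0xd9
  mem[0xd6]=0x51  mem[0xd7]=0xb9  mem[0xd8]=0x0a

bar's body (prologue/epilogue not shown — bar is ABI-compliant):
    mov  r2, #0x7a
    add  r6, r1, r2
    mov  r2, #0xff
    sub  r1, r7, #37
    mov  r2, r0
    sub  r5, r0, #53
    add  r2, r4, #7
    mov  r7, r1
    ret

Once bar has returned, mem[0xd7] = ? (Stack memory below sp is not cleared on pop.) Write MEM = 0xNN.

prologue: push r1 → mem[0xd8]=0x28, sp=0xd8
prologue: push r7 → mem[0xd7]=0x98, sp=0xd7
body[0] mov  r2, #0x7a → r2=0x7a
body[1] add  r6, r1, r2 → r6=0xa2
body[2] mov  r2, #0xff → r2=0xff
body[3] sub  r1, r7, #37 → r1=0x73
body[4] mov  r2, r0 → r2=0x64
body[5] sub  r5, r0, #53 → r5=0x2f
body[6] add  r2, r4, #7 → r2=0x4e
body[7] mov  r7, r1 → r7=0x73
epilogue: pop r7=0x98, sp=0xd8
epilogue: pop r1=0x28, sp=0xd9
prologue pushed ['r1', 'r7'] at ['0xd8', '0xd7']

MEM = 0x98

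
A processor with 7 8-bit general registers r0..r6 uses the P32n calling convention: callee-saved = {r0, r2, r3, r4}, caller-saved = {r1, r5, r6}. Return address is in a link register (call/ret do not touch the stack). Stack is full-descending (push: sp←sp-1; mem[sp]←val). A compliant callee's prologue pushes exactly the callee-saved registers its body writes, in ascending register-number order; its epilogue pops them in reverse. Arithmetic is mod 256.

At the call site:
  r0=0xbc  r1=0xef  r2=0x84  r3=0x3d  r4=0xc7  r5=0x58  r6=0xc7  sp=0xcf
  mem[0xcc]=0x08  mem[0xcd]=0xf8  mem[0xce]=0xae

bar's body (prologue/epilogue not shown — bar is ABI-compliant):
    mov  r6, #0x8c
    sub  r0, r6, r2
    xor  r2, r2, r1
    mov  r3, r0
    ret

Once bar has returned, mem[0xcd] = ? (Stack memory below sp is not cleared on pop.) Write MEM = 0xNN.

MEM = 0x84

prologue: push r0 -> mem[0xce]=0xbc, sp=0xce
prologue: push r2 -> mem[0xcd]=0x84, sp=0xcd
prologue: push r3 -> mem[0xcc]=0x3d, sp=0xcc
body[0] mov  r6, #0x8c -> r6=0x8c
body[1] sub  r0, r6, r2 -> r0=0x08
body[2] xor  r2, r2, r1 -> r2=0x6b
body[3] mov  r3, r0 -> r3=0x08
epilogue: pop r3=0x3d, sp=0xcd
epilogue: pop r2=0x84, sp=0xce
epilogue: pop r0=0xbc, sp=0xcf
prologue pushed ['r0', 'r2', 'r3'] at ['0xce', '0xcd', '0xcc']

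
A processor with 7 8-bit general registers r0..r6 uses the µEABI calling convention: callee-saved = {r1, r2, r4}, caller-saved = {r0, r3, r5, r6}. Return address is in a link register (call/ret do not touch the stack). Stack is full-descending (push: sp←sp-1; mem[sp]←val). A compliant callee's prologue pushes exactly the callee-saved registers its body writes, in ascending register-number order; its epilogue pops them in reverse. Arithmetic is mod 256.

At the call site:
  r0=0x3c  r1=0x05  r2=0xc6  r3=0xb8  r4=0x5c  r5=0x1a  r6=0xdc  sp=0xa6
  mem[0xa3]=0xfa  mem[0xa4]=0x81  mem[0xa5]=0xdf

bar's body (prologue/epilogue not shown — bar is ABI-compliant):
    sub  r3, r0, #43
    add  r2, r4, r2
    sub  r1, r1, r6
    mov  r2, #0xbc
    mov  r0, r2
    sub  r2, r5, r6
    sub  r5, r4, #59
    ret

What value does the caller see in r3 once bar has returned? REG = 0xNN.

prologue: push r1 → mem[0xa5]=0x05, sp=0xa5
prologue: push r2 → mem[0xa4]=0xc6, sp=0xa4
body[0] sub  r3, r0, #43 → r3=0x11
body[1] add  r2, r4, r2 → r2=0x22
body[2] sub  r1, r1, r6 → r1=0x29
body[3] mov  r2, #0xbc → r2=0xbc
body[4] mov  r0, r2 → r0=0xbc
body[5] sub  r2, r5, r6 → r2=0x3e
body[6] sub  r5, r4, #59 → r5=0x21
epilogue: pop r2=0xc6, sp=0xa5
epilogue: pop r1=0x05, sp=0xa6
r3 is caller-saved → body value

REG = 0x11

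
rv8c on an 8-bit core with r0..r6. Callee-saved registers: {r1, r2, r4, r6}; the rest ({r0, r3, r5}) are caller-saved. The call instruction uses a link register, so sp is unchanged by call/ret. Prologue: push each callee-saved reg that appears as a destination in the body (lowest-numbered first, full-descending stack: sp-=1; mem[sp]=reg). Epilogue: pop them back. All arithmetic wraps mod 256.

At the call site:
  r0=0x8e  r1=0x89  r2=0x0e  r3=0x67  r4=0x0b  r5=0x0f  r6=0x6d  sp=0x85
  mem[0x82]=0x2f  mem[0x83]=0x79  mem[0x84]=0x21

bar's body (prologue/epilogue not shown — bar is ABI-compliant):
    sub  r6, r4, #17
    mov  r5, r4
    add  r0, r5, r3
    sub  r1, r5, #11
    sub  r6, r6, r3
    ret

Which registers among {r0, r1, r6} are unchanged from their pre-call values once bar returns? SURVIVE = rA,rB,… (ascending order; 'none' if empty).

prologue: push r1 → mem[0x84]=0x89, sp=0x84
prologue: push r6 → mem[0x83]=0x6d, sp=0x83
body[0] sub  r6, r4, #17 → r6=0xfa
body[1] mov  r5, r4 → r5=0x0b
body[2] add  r0, r5, r3 → r0=0x72
body[3] sub  r1, r5, #11 → r1=0x00
body[4] sub  r6, r6, r3 → r6=0x93
epilogue: pop r6=0x6d, sp=0x84
epilogue: pop r1=0x89, sp=0x85
r0: caller-saved, written=True
r1: callee-saved, written=True
r6: callee-saved, written=True

SURVIVE = r1,r6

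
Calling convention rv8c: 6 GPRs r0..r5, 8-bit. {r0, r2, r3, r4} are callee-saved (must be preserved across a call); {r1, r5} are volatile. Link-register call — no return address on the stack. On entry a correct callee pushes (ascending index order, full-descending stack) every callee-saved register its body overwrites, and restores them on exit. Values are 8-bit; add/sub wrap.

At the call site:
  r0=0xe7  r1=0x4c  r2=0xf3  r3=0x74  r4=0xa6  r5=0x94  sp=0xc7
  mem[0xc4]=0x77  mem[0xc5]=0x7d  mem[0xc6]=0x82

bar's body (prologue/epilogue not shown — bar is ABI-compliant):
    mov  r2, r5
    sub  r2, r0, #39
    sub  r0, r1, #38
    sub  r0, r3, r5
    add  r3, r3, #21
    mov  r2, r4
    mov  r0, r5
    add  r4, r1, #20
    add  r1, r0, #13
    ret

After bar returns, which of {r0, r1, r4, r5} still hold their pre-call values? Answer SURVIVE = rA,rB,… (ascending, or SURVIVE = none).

prologue: push r0 -> mem[0xc6]=0xe7, sp=0xc6
prologue: push r2 -> mem[0xc5]=0xf3, sp=0xc5
prologue: push r3 -> mem[0xc4]=0x74, sp=0xc4
prologue: push r4 -> mem[0xc3]=0xa6, sp=0xc3
body[0] mov  r2, r5 -> r2=0x94
body[1] sub  r2, r0, #39 -> r2=0xc0
body[2] sub  r0, r1, #38 -> r0=0x26
body[3] sub  r0, r3, r5 -> r0=0xe0
body[4] add  r3, r3, #21 -> r3=0x89
body[5] mov  r2, r4 -> r2=0xa6
body[6] mov  r0, r5 -> r0=0x94
body[7] add  r4, r1, #20 -> r4=0x60
body[8] add  r1, r0, #13 -> r1=0xa1
epilogue: pop r4=0xa6, sp=0xc4
epilogue: pop r3=0x74, sp=0xc5
epilogue: pop r2=0xf3, sp=0xc6
epilogue: pop r0=0xe7, sp=0xc7
r0: callee-saved, written=True
r1: caller-saved, written=True
r4: callee-saved, written=True
r5: caller-saved, written=False

SURVIVE = r0,r4,r5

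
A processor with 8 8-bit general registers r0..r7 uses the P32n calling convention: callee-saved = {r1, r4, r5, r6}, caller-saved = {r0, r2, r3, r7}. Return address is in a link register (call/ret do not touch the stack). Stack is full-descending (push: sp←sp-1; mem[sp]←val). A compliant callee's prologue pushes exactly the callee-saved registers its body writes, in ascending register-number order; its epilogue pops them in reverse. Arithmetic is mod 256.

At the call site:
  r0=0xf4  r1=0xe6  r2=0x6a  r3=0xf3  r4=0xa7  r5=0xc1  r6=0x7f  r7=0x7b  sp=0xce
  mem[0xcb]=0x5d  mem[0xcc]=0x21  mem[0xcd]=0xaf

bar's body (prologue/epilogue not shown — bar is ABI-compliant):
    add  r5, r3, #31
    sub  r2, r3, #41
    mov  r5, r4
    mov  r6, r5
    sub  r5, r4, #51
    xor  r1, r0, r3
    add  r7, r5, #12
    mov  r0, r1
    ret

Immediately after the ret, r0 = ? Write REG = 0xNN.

prologue: push r1 -> mem[0xcd]=0xe6, sp=0xcd
prologue: push r5 -> mem[0xcc]=0xc1, sp=0xcc
prologue: push r6 -> mem[0xcb]=0x7f, sp=0xcb
body[0] add  r5, r3, #31 -> r5=0x12
body[1] sub  r2, r3, #41 -> r2=0xca
body[2] mov  r5, r4 -> r5=0xa7
body[3] mov  r6, r5 -> r6=0xa7
body[4] sub  r5, r4, #51 -> r5=0x74
body[5] xor  r1, r0, r3 -> r1=0x07
body[6] add  r7, r5, #12 -> r7=0x80
body[7] mov  r0, r1 -> r0=0x07
epilogue: pop r6=0x7f, sp=0xcc
epilogue: pop r5=0xc1, sp=0xcd
epilogue: pop r1=0xe6, sp=0xce
r0 is caller-saved -> body value

REG = 0x07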